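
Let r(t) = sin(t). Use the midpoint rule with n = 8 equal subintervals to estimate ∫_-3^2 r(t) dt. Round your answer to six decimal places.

-0.583293

Δt = (2 − (-3))/8 = 0.625.
Midpoints: -2.6875, -2.0625, -1.4375, -0.8125, -0.1875, 0.4375, 1.0625, 1.6875.
r(-2.6875) ≈ -0.438647, r(-2.0625) ≈ -0.881530, r(-1.4375) ≈ -0.991129, r(-0.8125) ≈ -0.726009, r(-0.1875) ≈ -0.186403, r(0.4375) ≈ 0.423676, r(1.0625) ≈ 0.873575, r(1.6875) ≈ 0.993198.
Sum = Δt · [r(-2.6875) + r(-2.0625) + r(-1.4375) + ...].
Sum ≈ -0.583293.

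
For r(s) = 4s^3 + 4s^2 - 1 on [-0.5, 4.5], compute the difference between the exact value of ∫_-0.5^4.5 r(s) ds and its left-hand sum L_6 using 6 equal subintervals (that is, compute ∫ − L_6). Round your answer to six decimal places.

169.212963

Exact integral: ∫_-0.5^4.5 r(s) ds ≈ 526.66666667.
L_6 ≈ 357.45370370.
Error ≈ 526.66666667 − 357.45370370 ≈ 169.212963.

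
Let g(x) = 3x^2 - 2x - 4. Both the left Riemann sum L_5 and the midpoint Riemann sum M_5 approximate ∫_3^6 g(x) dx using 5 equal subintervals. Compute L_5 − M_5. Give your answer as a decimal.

L_5 = 128.04.
M_5 = 149.73.
L_5 − M_5 = -21.69.

-21.69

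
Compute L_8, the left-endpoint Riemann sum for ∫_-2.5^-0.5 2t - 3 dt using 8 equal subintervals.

-12.5

Δt = (-0.5 − (-2.5))/8 = 0.25.
Left endpoints: -2.5, -2.25, -2, -1.75, -1.5, -1.25, -1, -0.75.
f(-2.5) = -8, f(-2.25) = -7.5, f(-2) = -7, f(-1.75) = -6.5, f(-1.5) = -6, f(-1.25) = -5.5, f(-1) = -5, f(-0.75) = -4.5.
Sum = Δt · [f(-2.5) + f(-2.25) + f(-2) + ...].
Sum = -12.5.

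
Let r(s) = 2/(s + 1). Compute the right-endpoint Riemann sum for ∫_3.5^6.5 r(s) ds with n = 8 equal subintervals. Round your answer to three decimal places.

Δs = (6.5 − 3.5)/8 = 0.375.
Right endpoints: 3.875, 4.25, 4.625, 5, 5.375, 5.75, 6.125, 6.5.
r(3.875) = 16/39, r(4.25) = 8/21, r(4.625) = 16/45, r(5) = 1/3, r(5.375) = 16/51, r(5.75) = 8/27, r(6.125) = 16/57, r(6.5) = 4/15.
Sum = Δs · [r(3.875) + r(4.25) + r(4.625) + ...].
Sum ≈ 0.989.

0.989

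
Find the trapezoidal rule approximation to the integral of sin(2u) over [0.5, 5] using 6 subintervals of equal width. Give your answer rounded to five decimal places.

Δu = (5 − 0.5)/6 = 0.75.
f(0.5) ≈ 0.84147, f(1.25) ≈ 0.59847, f(2) ≈ -0.75680, f(2.75) ≈ -0.70554, f(3.5) ≈ 0.65699, f(4.25) ≈ 0.79849, f(5) ≈ -0.54402.
T_6 = (Δu/2)·[f(u_0) + 2f(u_1) + ... + 2f(u_{5}) + f(u_6)].
Sum ≈ 0.55525.

0.55525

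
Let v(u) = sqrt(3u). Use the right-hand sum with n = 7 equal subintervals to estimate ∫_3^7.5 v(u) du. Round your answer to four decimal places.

Δu = (7.5 − 3)/7 = 9/14.
Right endpoints: 51/14, 30/7, 69/14, 39/7, 87/14, 48/7, 7.5.
v(51/14) ≈ 3.3058, v(30/7) ≈ 3.5857, v(69/14) ≈ 3.8452, v(39/7) ≈ 4.0883, v(87/14) ≈ 4.3177, v(48/7) ≈ 4.5356, v(7.5) ≈ 4.7434.
Sum = Δu · [v(51/14) + v(30/7) + v(69/14) + ...].
Sum ≈ 18.2711.

18.2711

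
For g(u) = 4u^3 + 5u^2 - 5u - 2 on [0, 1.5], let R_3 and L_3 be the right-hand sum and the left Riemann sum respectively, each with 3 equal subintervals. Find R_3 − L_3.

R_3 = 7.25.
L_3 = -1.375.
R_3 − L_3 = 8.625.

8.625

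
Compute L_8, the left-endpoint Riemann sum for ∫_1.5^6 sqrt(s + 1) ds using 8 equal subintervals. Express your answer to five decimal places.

9.40884

Δs = (6 − 1.5)/8 = 0.5625.
Left endpoints: 1.5, 2.0625, 2.625, 3.1875, 3.75, 4.3125, 4.875, 5.4375.
f(1.5) ≈ 1.58114, f(2.0625) ≈ 1.75000, f(2.625) ≈ 1.90394, f(3.1875) ≈ 2.04634, f(3.75) ≈ 2.17945, f(4.3125) ≈ 2.30489, f(4.875) ≈ 2.42384, f(5.4375) ≈ 2.53722.
Sum = Δs · [f(1.5) + f(2.0625) + f(2.625) + ...].
Sum ≈ 9.40884.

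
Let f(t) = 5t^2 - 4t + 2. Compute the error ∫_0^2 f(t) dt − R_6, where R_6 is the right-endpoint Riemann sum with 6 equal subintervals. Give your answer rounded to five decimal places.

Exact integral: ∫_0^2 f(t) dt ≈ 9.3333333.
R_6 ≈ 11.5185185.
Error ≈ 9.3333333 − 11.5185185 ≈ -2.18519.

-2.18519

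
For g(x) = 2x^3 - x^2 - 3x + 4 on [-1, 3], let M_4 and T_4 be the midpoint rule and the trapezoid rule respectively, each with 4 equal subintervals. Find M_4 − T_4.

M_4 = 33.
T_4 = 38.
M_4 − T_4 = -5.

-5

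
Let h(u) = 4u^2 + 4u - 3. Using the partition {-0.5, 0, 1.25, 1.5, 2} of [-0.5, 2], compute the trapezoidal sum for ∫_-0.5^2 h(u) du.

Subinterval widths: 0.5, 1.25, 0.25, 0.5.
h(-0.5) = -4, h(0) = -3, h(1.25) = 8.25, h(1.5) = 12, h(2) = 21.
On each subinterval the trapezoid contributes (Δu_i/2)·[h(u_{i-1}) + h(u_i)].
Sum = 12.3125.

12.3125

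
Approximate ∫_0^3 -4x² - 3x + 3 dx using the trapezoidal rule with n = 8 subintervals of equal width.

Δx = (3 − 0)/8 = 0.375.
f(0) = 3, f(0.375) = 1.3125, f(0.75) = -1.5, f(1.125) = -5.4375, f(1.5) = -10.5, f(1.875) = -16.6875, f(2.25) = -24, f(2.625) = -32.4375, f(3) = -42.
T_8 = (Δx/2)·[f(x_0) + 2f(x_1) + ... + 2f(x_{7}) + f(x_8)].
Sum = -40.78125.

-40.78125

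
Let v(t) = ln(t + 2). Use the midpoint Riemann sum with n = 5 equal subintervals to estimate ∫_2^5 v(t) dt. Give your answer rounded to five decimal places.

5.07780

Δt = (5 − 2)/5 = 0.6.
Midpoints: 2.3, 2.9, 3.5, 4.1, 4.7.
v(2.3) ≈ 1.45862, v(2.9) ≈ 1.58924, v(3.5) ≈ 1.70475, v(4.1) ≈ 1.80829, v(4.7) ≈ 1.90211.
Sum = Δt · [v(2.3) + v(2.9) + v(3.5) + v(4.1) + v(4.7)].
Sum ≈ 5.07780.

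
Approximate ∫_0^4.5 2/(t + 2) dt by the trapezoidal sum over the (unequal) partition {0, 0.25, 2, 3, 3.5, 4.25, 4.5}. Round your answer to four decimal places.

2.4271

Subinterval widths: 0.25, 1.75, 1, 0.5, 0.75, 0.25.
f(0) = 1, f(0.25) = 8/9, f(2) = 0.5, f(3) = 0.4, f(3.5) = 4/11, f(4.25) = 0.32, f(4.5) = 4/13.
On each subinterval the trapezoid contributes (Δt_i/2)·[f(t_{i-1}) + f(t_i)].
Sum ≈ 2.4271.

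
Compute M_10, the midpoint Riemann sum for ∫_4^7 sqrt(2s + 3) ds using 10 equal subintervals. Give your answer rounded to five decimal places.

11.20353

Δs = (7 − 4)/10 = 0.3.
Midpoints: 4.15, 4.45, 4.75, 5.05, 5.35, 5.65, 5.95, 6.25, 6.55, 6.85.
f(4.15) ≈ 3.36155, f(4.45) ≈ 3.44964, f(4.75) ≈ 3.53553, f(5.05) ≈ 3.61939, f(5.35) ≈ 3.70135, f(5.65) ≈ 3.78153, f(5.95) ≈ 3.86005, f(6.25) ≈ 3.93700, f(6.55) ≈ 4.01248, f(6.85) ≈ 4.08656.
Sum = Δs · [f(4.15) + f(4.45) + f(4.75) + ...].
Sum ≈ 11.20353.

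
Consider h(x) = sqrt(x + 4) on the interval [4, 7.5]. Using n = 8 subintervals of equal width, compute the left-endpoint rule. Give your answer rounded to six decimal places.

10.790420

Δx = (7.5 − 4)/8 = 0.4375.
Left endpoints: 4, 4.4375, 4.875, 5.3125, 5.75, 6.1875, 6.625, 7.0625.
h(4) ≈ 2.828427, h(4.4375) ≈ 2.904738, h(4.875) ≈ 2.979094, h(5.3125) ≈ 3.051639, h(5.75) ≈ 3.122499, h(6.1875) ≈ 3.191786, h(6.625) ≈ 3.259601, h(7.0625) ≈ 3.326034.
Sum = Δx · [h(4) + h(4.4375) + h(4.875) + ...].
Sum ≈ 10.790420.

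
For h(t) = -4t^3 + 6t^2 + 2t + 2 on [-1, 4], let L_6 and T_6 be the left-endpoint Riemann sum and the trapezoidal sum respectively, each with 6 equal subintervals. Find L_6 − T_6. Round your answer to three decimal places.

L_6 ≈ -40.27778.
T_6 ≈ -106.94444.
L_6 − T_6 ≈ 66.667.

66.667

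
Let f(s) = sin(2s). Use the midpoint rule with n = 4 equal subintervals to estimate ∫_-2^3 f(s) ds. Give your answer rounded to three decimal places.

-1.063

Δs = (3 − (-2))/4 = 1.25.
Midpoints: -1.375, -0.125, 1.125, 2.375.
f(-1.375) ≈ -0.382, f(-0.125) ≈ -0.247, f(1.125) ≈ 0.778, f(2.375) ≈ -0.999.
Sum = Δs · [f(-1.375) + f(-0.125) + f(1.125) + f(2.375)].
Sum ≈ -1.063.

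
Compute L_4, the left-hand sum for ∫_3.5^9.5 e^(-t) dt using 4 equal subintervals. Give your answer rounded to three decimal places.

Δt = (9.5 − 3.5)/4 = 1.5.
Left endpoints: 3.5, 5, 6.5, 8.
f(3.5) ≈ 0.030, f(5) ≈ 0.007, f(6.5) ≈ 0.002, f(8) ≈ 0.000.
Sum = Δt · [f(3.5) + f(5) + f(6.5) + f(8)].
Sum ≈ 0.058.

0.058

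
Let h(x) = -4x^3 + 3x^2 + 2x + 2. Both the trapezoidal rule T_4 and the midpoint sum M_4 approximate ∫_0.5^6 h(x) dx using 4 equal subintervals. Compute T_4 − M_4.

-93.5859375

T_4 = -1095.703125.
M_4 = -1002.1171875.
T_4 − M_4 = -93.5859375.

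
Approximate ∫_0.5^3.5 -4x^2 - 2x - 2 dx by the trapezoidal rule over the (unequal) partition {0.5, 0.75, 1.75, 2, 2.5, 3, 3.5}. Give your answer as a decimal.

-75.9375

Subinterval widths: 0.25, 1, 0.25, 0.5, 0.5, 0.5.
f(0.5) = -4, f(0.75) = -5.75, f(1.75) = -17.75, f(2) = -22, f(2.5) = -32, f(3) = -44, f(3.5) = -58.
On each subinterval the trapezoid contributes (Δx_i/2)·[f(x_{i-1}) + f(x_i)].
Sum = -75.9375.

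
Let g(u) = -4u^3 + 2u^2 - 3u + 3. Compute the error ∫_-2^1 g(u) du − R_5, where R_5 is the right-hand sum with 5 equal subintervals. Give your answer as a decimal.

13.86

Exact integral: ∫_-2^1 g(u) du = 34.5.
R_5 = 20.64.
Error = 34.5 − 20.64 = 13.86.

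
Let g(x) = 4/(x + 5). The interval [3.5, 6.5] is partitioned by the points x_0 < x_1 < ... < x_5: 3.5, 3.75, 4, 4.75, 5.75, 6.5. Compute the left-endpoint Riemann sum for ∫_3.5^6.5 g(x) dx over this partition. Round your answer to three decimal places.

Subinterval widths: 0.25, 0.25, 0.75, 1, 0.75.
Left endpoints: 3.5, 3.75, 4, 4.75, 5.75.
g(3.5) = 8/17, g(3.75) = 16/35, g(4) = 4/9, g(4.75) = 16/39, g(5.75) = 16/43.
Sum = Σ Δx_i · g(x_i).
Sum ≈ 1.255.

1.255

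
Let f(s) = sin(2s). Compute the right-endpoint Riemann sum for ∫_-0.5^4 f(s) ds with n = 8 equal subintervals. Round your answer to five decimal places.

Δs = (4 − (-0.5))/8 = 0.5625.
Right endpoints: 0.0625, 0.625, 1.1875, 1.75, 2.3125, 2.875, 3.4375, 4.
f(0.0625) ≈ 0.12467, f(0.625) ≈ 0.94898, f(1.1875) ≈ 0.69369, f(1.75) ≈ -0.35078, f(2.3125) ≈ -0.99618, f(2.875) ≈ -0.50828, f(3.4375) ≈ 0.55787, f(4) ≈ 0.98936.
Sum = Δs · [f(0.0625) + f(0.625) + f(1.1875) + ...].
Sum ≈ 0.82087.

0.82087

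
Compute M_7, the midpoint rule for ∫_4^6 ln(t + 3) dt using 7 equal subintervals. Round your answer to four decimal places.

Δt = (6 − 4)/7 = 2/7.
Midpoints: 29/7, 31/7, 33/7, 5, 37/7, 39/7, 41/7.
f(29/7) ≈ 1.9661, f(31/7) ≈ 2.0053, f(33/7) ≈ 2.0431, f(5) ≈ 2.0794, f(37/7) ≈ 2.1145, f(39/7) ≈ 2.1484, f(41/7) ≈ 2.1812.
Sum = Δt · [f(29/7) + f(31/7) + f(33/7) + ...].
Sum ≈ 4.1538.

4.1538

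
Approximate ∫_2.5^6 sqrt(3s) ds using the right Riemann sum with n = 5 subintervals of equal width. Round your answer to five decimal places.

Δs = (6 − 2.5)/5 = 0.7.
Right endpoints: 3.2, 3.9, 4.6, 5.3, 6.
f(3.2) ≈ 3.09839, f(3.9) ≈ 3.42053, f(4.6) ≈ 3.71484, f(5.3) ≈ 3.98748, f(6) ≈ 4.24264.
Sum = Δs · [f(3.2) + f(3.9) + f(4.6) + f(5.3) + f(6)].
Sum ≈ 12.92471.

12.92471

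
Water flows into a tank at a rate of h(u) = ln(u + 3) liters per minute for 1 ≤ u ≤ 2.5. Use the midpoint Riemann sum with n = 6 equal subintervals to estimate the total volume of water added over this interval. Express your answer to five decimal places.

Δu = (2.5 − 1)/6 = 0.25.
Midpoints: 1.125, 1.375, 1.625, 1.875, 2.125, 2.375.
h(1.125) ≈ 1.41707, h(1.375) ≈ 1.47591, h(1.625) ≈ 1.53148, h(1.875) ≈ 1.58412, h(2.125) ≈ 1.63413, h(2.375) ≈ 1.68176.
Sum = Δu · [h(1.125) + h(1.375) + h(1.625) + ...].
Sum ≈ 2.33111.

2.33111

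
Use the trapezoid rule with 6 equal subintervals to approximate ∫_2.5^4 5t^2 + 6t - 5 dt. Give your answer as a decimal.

Δt = (4 − 2.5)/6 = 0.25.
f(2.5) = 41.25, f(2.75) = 49.3125, f(3) = 58, f(3.25) = 67.3125, f(3.5) = 77.25, f(3.75) = 87.8125, f(4) = 99.
T_6 = (Δt/2)·[f(t_0) + 2f(t_1) + ... + 2f(t_{5}) + f(t_6)].
Sum = 102.453125.

102.453125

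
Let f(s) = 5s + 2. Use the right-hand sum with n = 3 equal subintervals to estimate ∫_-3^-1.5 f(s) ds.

Δs = (-1.5 − (-3))/3 = 0.5.
Right endpoints: -2.5, -2, -1.5.
f(-2.5) = -10.5, f(-2) = -8, f(-1.5) = -5.5.
Sum = Δs · [f(-2.5) + f(-2) + f(-1.5)].
Sum = -12.

-12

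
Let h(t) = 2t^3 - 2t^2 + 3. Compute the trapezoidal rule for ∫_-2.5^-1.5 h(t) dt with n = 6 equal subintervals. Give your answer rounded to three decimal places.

Δt = (-1.5 − (-2.5))/6 = 1/6.
h(-2.5) = -40.75, h(-7/3) = -899/27, h(-13/6) = -2887/108, h(-2) = -21, h(-11/6) = -1733/108, h(-5/3) = -319/27, h(-1.5) = -8.25.
T_6 = (Δt/2)·[h(t_0) + 2h(t_1) + ... + 2h(t_{5}) + h(t_6)].
Sum ≈ -22.231.

-22.231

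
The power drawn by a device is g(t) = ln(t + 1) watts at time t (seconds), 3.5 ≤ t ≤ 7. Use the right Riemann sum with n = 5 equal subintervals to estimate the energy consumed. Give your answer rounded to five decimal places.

6.56460

Δt = (7 − 3.5)/5 = 0.7.
Right endpoints: 4.2, 4.9, 5.6, 6.3, 7.
g(4.2) ≈ 1.64866, g(4.9) ≈ 1.77495, g(5.6) ≈ 1.88707, g(6.3) ≈ 1.98787, g(7) ≈ 2.07944.
Sum = Δt · [g(4.2) + g(4.9) + g(5.6) + g(6.3) + g(7)].
Sum ≈ 6.56460.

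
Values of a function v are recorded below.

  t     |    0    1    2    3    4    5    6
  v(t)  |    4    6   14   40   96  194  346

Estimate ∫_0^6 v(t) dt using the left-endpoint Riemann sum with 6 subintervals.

354

Δt = 1.
Sum = 1·[4 + 6 + 14 + 40 + 96 + 194] = 354.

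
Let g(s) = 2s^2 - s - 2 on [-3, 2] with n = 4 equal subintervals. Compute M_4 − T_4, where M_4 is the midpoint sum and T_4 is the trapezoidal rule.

-3.90625

M_4 = 14.53125.
T_4 = 18.4375.
M_4 − T_4 = -3.90625.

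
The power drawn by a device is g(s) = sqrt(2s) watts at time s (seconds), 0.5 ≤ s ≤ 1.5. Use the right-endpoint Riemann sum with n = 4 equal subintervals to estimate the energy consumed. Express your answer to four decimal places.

Δs = (1.5 − 0.5)/4 = 0.25.
Right endpoints: 0.75, 1, 1.25, 1.5.
g(0.75) ≈ 1.2247, g(1) ≈ 1.4142, g(1.25) ≈ 1.5811, g(1.5) ≈ 1.7321.
Sum = Δs · [g(0.75) + g(1) + g(1.25) + g(1.5)].
Sum ≈ 1.4880.

1.4880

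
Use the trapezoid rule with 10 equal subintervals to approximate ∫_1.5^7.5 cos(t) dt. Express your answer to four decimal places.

-0.0577

Δt = (7.5 − 1.5)/10 = 0.6.
f(1.5) ≈ 0.0707, f(2.1) ≈ -0.5048, f(2.7) ≈ -0.9041, f(3.3) ≈ -0.9875, f(3.9) ≈ -0.7259, f(4.5) ≈ -0.2108, f(5.1) ≈ 0.3780, f(5.7) ≈ 0.8347, f(6.3) ≈ 0.9999, f(6.9) ≈ 0.8157, f(7.5) ≈ 0.3466.
T_10 = (Δt/2)·[f(t_0) + 2f(t_1) + ... + 2f(t_{9}) + f(t_10)].
Sum ≈ -0.0577.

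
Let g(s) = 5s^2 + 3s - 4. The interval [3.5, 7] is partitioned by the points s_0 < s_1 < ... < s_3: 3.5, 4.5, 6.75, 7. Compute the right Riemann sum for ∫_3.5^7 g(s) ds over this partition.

725.390625

Subinterval widths: 1, 2.25, 0.25.
Right endpoints: 4.5, 6.75, 7.
g(4.5) = 110.75, g(6.75) = 244.0625, g(7) = 262.
Sum = Σ Δs_i · g(s_i).
Sum = 725.390625.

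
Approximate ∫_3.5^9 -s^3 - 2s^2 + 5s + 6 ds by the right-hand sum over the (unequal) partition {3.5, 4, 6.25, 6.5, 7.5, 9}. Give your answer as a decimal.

-2507.31640625

Subinterval widths: 0.5, 2.25, 0.25, 1, 1.5.
Right endpoints: 4, 6.25, 6.5, 7.5, 9.
f(4) = -70, f(6.25) = -285.015625, f(6.5) = -320.625, f(7.5) = -490.875, f(9) = -840.
Sum = Σ Δs_i · f(s_i).
Sum = -2507.31640625.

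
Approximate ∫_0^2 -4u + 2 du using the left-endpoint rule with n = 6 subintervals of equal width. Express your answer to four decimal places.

Δu = (2 − 0)/6 = 1/3.
Left endpoints: 0, 1/3, 2/3, 1, 4/3, 5/3.
f(0) = 2, f(1/3) = 2/3, f(2/3) = -2/3, f(1) = -2, f(4/3) = -10/3, f(5/3) = -14/3.
Sum = Δu · [f(0) + f(1/3) + f(2/3) + ...].
Sum ≈ -2.6667.

-2.6667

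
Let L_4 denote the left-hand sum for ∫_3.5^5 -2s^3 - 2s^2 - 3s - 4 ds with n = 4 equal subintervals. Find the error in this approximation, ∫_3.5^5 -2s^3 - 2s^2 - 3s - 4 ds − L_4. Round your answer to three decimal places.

-35.455

Exact integral: ∫_3.5^5 f(s) ds = -317.34375.
L_4 ≈ -281.88867.
Error ≈ -317.34375 − (-281.88867) ≈ -35.455.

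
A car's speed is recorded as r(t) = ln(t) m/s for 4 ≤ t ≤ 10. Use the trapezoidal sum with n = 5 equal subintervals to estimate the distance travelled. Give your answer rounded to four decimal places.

11.4628

Δt = (10 − 4)/5 = 1.2.
r(4) ≈ 1.3863, r(5.2) ≈ 1.6487, r(6.4) ≈ 1.8563, r(7.6) ≈ 2.0281, r(8.8) ≈ 2.1748, r(10) ≈ 2.3026.
T_5 = (Δt/2)·[r(t_0) + 2r(t_1) + ... + 2r(t_{4}) + r(t_5)].
Sum ≈ 11.4628.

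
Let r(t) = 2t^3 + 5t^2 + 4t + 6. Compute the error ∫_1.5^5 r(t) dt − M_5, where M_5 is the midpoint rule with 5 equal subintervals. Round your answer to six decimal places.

Exact integral: ∫_1.5^5 r(t) dt ≈ 579.17708333.
M_5 = 575.675625.
Error ≈ 579.17708333 − 575.675625 ≈ 3.501458.

3.501458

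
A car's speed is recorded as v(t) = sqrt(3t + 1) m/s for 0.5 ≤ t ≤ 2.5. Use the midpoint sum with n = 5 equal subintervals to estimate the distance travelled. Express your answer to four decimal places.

Δt = (2.5 − 0.5)/5 = 0.4.
Midpoints: 0.7, 1.1, 1.5, 1.9, 2.3.
v(0.7) ≈ 1.7607, v(1.1) ≈ 2.0736, v(1.5) ≈ 2.3452, v(1.9) ≈ 2.5884, v(2.3) ≈ 2.8107.
Sum = Δt · [v(0.7) + v(1.1) + v(1.5) + v(1.9) + v(2.3)].
Sum ≈ 4.6315.

4.6315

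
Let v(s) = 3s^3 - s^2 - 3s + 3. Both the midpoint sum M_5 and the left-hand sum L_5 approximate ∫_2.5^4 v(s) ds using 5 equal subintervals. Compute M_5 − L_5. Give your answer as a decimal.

18.6778125

M_5 = 136.1353125.
L_5 = 117.4575.
M_5 − L_5 = 18.6778125.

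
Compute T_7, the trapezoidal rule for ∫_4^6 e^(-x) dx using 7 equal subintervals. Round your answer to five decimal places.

0.01594

Δx = (6 − 4)/7 = 2/7.
f(4) ≈ 0.01832, f(30/7) ≈ 0.01376, f(32/7) ≈ 0.01034, f(34/7) ≈ 0.00777, f(36/7) ≈ 0.00584, f(38/7) ≈ 0.00439, f(40/7) ≈ 0.00330, f(6) ≈ 0.00248.
T_7 = (Δx/2)·[f(x_0) + 2f(x_1) + ... + 2f(x_{6}) + f(x_7)].
Sum ≈ 0.01594.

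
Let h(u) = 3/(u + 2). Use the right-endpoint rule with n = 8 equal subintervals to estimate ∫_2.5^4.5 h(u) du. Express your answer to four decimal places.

1.0779

Δu = (4.5 − 2.5)/8 = 0.25.
Right endpoints: 2.75, 3, 3.25, 3.5, 3.75, 4, 4.25, 4.5.
h(2.75) = 12/19, h(3) = 0.6, h(3.25) = 4/7, h(3.5) = 6/11, h(3.75) = 12/23, h(4) = 0.5, h(4.25) = 0.48, h(4.5) = 6/13.
Sum = Δu · [h(2.75) + h(3) + h(3.25) + ...].
Sum ≈ 1.0779.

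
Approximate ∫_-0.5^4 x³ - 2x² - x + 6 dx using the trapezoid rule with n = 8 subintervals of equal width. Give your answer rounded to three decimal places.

Δx = (4 − (-0.5))/8 = 0.5625.
f(-0.5) = 5.875, f(0.0625) = 24289/4096, f(0.625) = 2477/512, f(1.1875) = 15019/4096, f(1.75) = 3.484375, f(2.3125) = 21949/4096, f(2.875) = 5303/512, f(3.4375) = 80071/4096, f(4) = 34.
T_8 = (Δx/2)·[f(x_0) + 2f(x_1) + ... + 2f(x_{7}) + f(x_8)].
Sum ≈ 41.131.

41.131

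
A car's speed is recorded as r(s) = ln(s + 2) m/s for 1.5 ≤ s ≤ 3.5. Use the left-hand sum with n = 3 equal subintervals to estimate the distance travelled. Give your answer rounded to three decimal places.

Δs = (3.5 − 1.5)/3 = 2/3.
Left endpoints: 1.5, 13/6, 17/6.
r(1.5) ≈ 1.253, r(13/6) ≈ 1.427, r(17/6) ≈ 1.576.
Sum = Δs · [r(1.5) + r(13/6) + r(17/6)].
Sum ≈ 2.837.

2.837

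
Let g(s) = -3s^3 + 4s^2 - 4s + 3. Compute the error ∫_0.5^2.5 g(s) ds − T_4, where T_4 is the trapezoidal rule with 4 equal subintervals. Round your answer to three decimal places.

Exact integral: ∫_0.5^2.5 g(s) ds ≈ -14.58333.
T_4 = -15.375.
Error ≈ -14.58333 − (-15.375) ≈ 0.792.

0.792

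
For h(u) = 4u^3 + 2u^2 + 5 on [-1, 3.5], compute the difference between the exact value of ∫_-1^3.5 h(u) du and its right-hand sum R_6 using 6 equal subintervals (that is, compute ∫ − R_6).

-81.421875

Exact integral: ∫_-1^3.5 h(u) du = 200.8125.
R_6 = 282.234375.
Error = 200.8125 − 282.234375 = -81.421875.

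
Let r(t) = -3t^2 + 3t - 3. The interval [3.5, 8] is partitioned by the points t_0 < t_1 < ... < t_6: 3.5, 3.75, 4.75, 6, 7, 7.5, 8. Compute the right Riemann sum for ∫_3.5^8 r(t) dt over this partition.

Subinterval widths: 0.25, 1, 1.25, 1, 0.5, 0.5.
Right endpoints: 3.75, 4.75, 6, 7, 7.5, 8.
r(3.75) = -33.9375, r(4.75) = -56.4375, r(6) = -93, r(7) = -129, r(7.5) = -149.25, r(8) = -171.
Sum = Σ Δt_i · r(t_i).
Sum = -470.296875.

-470.296875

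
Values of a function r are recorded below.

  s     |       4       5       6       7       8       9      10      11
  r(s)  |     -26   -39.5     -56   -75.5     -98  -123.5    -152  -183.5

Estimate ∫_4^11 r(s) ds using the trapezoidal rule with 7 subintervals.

Δs = 1.
T_7 = (1/2)·[(-26) + 2·(-39.5) + 2·(-56) + 2·(-75.5) + 2·(-98) + 2·(-123.5) + 2·(-152) + (-183.5)] = -649.25.

-649.25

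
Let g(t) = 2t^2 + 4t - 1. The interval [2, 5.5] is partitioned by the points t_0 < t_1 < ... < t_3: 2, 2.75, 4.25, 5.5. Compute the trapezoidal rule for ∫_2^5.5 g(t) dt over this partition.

Subinterval widths: 0.75, 1.5, 1.25.
g(2) = 15, g(2.75) = 25.125, g(4.25) = 52.125, g(5.5) = 81.5.
On each subinterval the trapezoid contributes (Δt_i/2)·[g(t_{i-1}) + g(t_i)].
Sum = 156.5.

156.5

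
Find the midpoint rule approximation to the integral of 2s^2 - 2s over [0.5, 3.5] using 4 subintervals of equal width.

16.21875

Δs = (3.5 − 0.5)/4 = 0.75.
Midpoints: 0.875, 1.625, 2.375, 3.125.
f(0.875) = -0.21875, f(1.625) = 2.03125, f(2.375) = 6.53125, f(3.125) = 13.28125.
Sum = Δs · [f(0.875) + f(1.625) + f(2.375) + f(3.125)].
Sum = 16.21875.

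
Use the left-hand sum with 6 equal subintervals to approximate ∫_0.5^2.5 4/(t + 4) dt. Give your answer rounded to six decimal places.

1.517435

Δt = (2.5 − 0.5)/6 = 1/3.
Left endpoints: 0.5, 5/6, 7/6, 1.5, 11/6, 13/6.
f(0.5) = 8/9, f(5/6) = 24/29, f(7/6) = 24/31, f(1.5) = 8/11, f(11/6) = 24/35, f(13/6) = 24/37.
Sum = Δt · [f(0.5) + f(5/6) + f(7/6) + ...].
Sum ≈ 1.517435.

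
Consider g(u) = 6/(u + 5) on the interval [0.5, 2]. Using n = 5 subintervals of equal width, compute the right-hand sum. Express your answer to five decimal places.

1.41248

Δu = (2 − 0.5)/5 = 0.3.
Right endpoints: 0.8, 1.1, 1.4, 1.7, 2.
g(0.8) = 30/29, g(1.1) = 60/61, g(1.4) = 0.9375, g(1.7) = 60/67, g(2) = 6/7.
Sum = Δu · [g(0.8) + g(1.1) + g(1.4) + g(1.7) + g(2)].
Sum ≈ 1.41248.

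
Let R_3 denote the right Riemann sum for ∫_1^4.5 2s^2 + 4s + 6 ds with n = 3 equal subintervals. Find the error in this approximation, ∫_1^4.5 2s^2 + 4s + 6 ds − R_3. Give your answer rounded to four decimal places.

Exact integral: ∫_1^4.5 f(s) ds ≈ 119.583333.
R_3 ≈ 151.796296.
Error ≈ 119.583333 − 151.796296 ≈ -32.2130.

-32.2130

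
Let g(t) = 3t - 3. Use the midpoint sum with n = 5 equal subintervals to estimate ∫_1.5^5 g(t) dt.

23.625

Δt = (5 − 1.5)/5 = 0.7.
Midpoints: 1.85, 2.55, 3.25, 3.95, 4.65.
g(1.85) = 2.55, g(2.55) = 4.65, g(3.25) = 6.75, g(3.95) = 8.85, g(4.65) = 10.95.
Sum = Δt · [g(1.85) + g(2.55) + g(3.25) + g(3.95) + g(4.65)].
Sum = 23.625.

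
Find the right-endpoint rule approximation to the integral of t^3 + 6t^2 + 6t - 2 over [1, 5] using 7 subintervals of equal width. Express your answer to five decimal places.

554.69388

Δt = (5 − 1)/7 = 4/7.
Right endpoints: 11/7, 15/7, 19/7, 23/7, 27/7, 31/7, 5.
f(11/7) = 8961/343, f(15/7) = 16549/343, f(19/7) = 26921/343, f(23/7) = 40461/343, f(27/7) = 57553/343, f(31/7) = 78581/343, f(5) = 303.
Sum = Δt · [f(11/7) + f(15/7) + f(19/7) + ...].
Sum ≈ 554.69388.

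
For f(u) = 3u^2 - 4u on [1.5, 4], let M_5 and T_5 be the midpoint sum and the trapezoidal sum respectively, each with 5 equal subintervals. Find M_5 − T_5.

M_5 = 32.96875.
T_5 = 33.4375.
M_5 − T_5 = -0.46875.

-0.46875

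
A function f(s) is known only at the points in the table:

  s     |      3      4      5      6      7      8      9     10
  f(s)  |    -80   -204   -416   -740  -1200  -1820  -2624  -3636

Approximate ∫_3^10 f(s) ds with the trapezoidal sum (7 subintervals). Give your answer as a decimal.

Δs = 1.
T_7 = (1/2)·[(-80) + 2·(-204) + 2·(-416) + 2·(-740) + 2·(-1200) + 2·(-1820) + 2·(-2624) + (-3636)] = -8862.

-8862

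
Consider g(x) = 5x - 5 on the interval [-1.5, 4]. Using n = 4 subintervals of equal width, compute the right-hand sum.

Δx = (4 − (-1.5))/4 = 1.375.
Right endpoints: -0.125, 1.25, 2.625, 4.
g(-0.125) = -5.625, g(1.25) = 1.25, g(2.625) = 8.125, g(4) = 15.
Sum = Δx · [g(-0.125) + g(1.25) + g(2.625) + g(4)].
Sum = 25.78125.

25.78125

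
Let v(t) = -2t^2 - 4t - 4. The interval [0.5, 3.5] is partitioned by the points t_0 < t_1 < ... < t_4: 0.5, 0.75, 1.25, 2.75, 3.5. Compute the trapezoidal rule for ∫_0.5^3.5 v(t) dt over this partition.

-65.8125

Subinterval widths: 0.25, 0.5, 1.5, 0.75.
v(0.5) = -6.5, v(0.75) = -8.125, v(1.25) = -12.125, v(2.75) = -30.125, v(3.5) = -42.5.
On each subinterval the trapezoid contributes (Δt_i/2)·[v(t_{i-1}) + v(t_i)].
Sum = -65.8125.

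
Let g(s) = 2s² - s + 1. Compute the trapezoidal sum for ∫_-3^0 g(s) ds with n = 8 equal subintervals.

25.640625

Δs = (0 − (-3))/8 = 0.375.
g(-3) = 22, g(-2.625) = 17.40625, g(-2.25) = 13.375, g(-1.875) = 9.90625, g(-1.5) = 7, g(-1.125) = 4.65625, g(-0.75) = 2.875, g(-0.375) = 1.65625, g(0) = 1.
T_8 = (Δs/2)·[g(s_0) + 2g(s_1) + ... + 2g(s_{7}) + g(s_8)].
Sum = 25.640625.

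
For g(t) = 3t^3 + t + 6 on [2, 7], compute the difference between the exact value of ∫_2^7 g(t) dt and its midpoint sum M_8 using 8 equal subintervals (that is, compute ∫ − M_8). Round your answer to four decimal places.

Exact integral: ∫_2^7 g(t) dt = 1841.25.
M_8 ≈ 1834.658203.
Error ≈ 1841.25 − 1834.658203 ≈ 6.5918.

6.5918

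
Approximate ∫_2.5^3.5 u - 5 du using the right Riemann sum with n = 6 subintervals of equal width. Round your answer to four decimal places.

-1.9167

Δu = (3.5 − 2.5)/6 = 1/6.
Right endpoints: 8/3, 17/6, 3, 19/6, 10/3, 3.5.
f(8/3) = -7/3, f(17/6) = -13/6, f(3) = -2, f(19/6) = -11/6, f(10/3) = -5/3, f(3.5) = -1.5.
Sum = Δu · [f(8/3) + f(17/6) + f(3) + ...].
Sum ≈ -1.9167.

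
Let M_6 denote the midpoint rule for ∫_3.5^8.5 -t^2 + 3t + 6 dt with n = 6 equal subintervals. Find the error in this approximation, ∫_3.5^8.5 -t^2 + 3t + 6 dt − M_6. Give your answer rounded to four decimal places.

-0.2894

Exact integral: ∫_3.5^8.5 f(t) dt ≈ -70.416667.
M_6 ≈ -70.127315.
Error ≈ -70.416667 − (-70.127315) ≈ -0.2894.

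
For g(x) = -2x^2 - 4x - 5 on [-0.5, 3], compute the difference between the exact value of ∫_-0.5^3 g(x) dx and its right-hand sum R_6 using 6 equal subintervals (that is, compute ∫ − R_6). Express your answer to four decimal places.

9.5845

Exact integral: ∫_-0.5^3 g(x) dx ≈ -53.083333.
R_6 ≈ -62.667824.
Error ≈ -53.083333 − (-62.667824) ≈ 9.5845.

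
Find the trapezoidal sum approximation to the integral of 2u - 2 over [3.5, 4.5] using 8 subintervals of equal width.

6

Δu = (4.5 − 3.5)/8 = 0.125.
f(3.5) = 5, f(3.625) = 5.25, f(3.75) = 5.5, f(3.875) = 5.75, f(4) = 6, f(4.125) = 6.25, f(4.25) = 6.5, f(4.375) = 6.75, f(4.5) = 7.
T_8 = (Δu/2)·[f(u_0) + 2f(u_1) + ... + 2f(u_{7}) + f(u_8)].
Sum = 6.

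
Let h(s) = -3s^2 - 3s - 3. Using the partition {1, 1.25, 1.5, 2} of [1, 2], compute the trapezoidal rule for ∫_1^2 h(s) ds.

-14.578125

Subinterval widths: 0.25, 0.25, 0.5.
h(1) = -9, h(1.25) = -11.4375, h(1.5) = -14.25, h(2) = -21.
On each subinterval the trapezoid contributes (Δs_i/2)·[h(s_{i-1}) + h(s_i)].
Sum = -14.578125.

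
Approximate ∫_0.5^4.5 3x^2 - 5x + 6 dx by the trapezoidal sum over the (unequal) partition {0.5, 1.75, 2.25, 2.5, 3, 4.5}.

67.796875

Subinterval widths: 1.25, 0.5, 0.25, 0.5, 1.5.
f(0.5) = 4.25, f(1.75) = 6.4375, f(2.25) = 9.9375, f(2.5) = 12.25, f(3) = 18, f(4.5) = 44.25.
On each subinterval the trapezoid contributes (Δx_i/2)·[f(x_{i-1}) + f(x_i)].
Sum = 67.796875.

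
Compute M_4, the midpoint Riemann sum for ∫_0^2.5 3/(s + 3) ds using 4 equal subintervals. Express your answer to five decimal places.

Δs = (2.5 − 0)/4 = 0.625.
Midpoints: 0.3125, 0.9375, 1.5625, 2.1875.
f(0.3125) = 48/53, f(0.9375) = 16/21, f(1.5625) = 48/73, f(2.1875) = 48/83.
Sum = Δs · [f(0.3125) + f(0.9375) + f(1.5625) + f(2.1875)].
Sum ≈ 1.81463.

1.81463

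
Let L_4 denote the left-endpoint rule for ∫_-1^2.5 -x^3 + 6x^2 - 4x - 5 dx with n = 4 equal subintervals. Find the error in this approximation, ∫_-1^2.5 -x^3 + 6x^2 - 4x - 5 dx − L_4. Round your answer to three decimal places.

Exact integral: ∫_-1^2.5 f(x) dx = -4.265625.
L_4 ≈ -2.97363.
Error ≈ -4.265625 − (-2.97363) ≈ -1.292.

-1.292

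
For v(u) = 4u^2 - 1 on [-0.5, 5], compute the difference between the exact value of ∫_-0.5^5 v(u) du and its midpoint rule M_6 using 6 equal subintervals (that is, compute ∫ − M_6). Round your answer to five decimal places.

1.54051

Exact integral: ∫_-0.5^5 v(u) du ≈ 161.3333333.
M_6 ≈ 159.7928241.
Error ≈ 161.3333333 − 159.7928241 ≈ 1.54051.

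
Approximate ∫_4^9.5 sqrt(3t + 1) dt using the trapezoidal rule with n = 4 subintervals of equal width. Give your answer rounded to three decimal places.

Δt = (9.5 − 4)/4 = 1.375.
f(4) ≈ 3.606, f(5.375) ≈ 4.138, f(6.75) ≈ 4.610, f(8.125) ≈ 5.037, f(9.5) ≈ 5.431.
T_4 = (Δt/2)·[f(t_0) + 2f(t_1) + 2f(t_2) + 2f(t_3) + f(t_4)].
Sum ≈ 25.168.

25.168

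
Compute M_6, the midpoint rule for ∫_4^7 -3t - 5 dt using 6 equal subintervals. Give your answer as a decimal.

-64.5

Δt = (7 − 4)/6 = 0.5.
Midpoints: 4.25, 4.75, 5.25, 5.75, 6.25, 6.75.
f(4.25) = -17.75, f(4.75) = -19.25, f(5.25) = -20.75, f(5.75) = -22.25, f(6.25) = -23.75, f(6.75) = -25.25.
Sum = Δt · [f(4.25) + f(4.75) + f(5.25) + ...].
Sum = -64.5.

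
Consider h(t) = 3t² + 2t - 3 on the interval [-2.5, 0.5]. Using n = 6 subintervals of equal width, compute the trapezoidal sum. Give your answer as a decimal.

1.125

Δt = (0.5 − (-2.5))/6 = 0.5.
h(-2.5) = 10.75, h(-2) = 5, h(-1.5) = 0.75, h(-1) = -2, h(-0.5) = -3.25, h(0) = -3, h(0.5) = -1.25.
T_6 = (Δt/2)·[h(t_0) + 2h(t_1) + ... + 2h(t_{5}) + h(t_6)].
Sum = 1.125.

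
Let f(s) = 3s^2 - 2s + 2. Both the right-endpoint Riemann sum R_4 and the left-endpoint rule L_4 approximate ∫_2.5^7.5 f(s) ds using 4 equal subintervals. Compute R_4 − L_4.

R_4 = 457.65625.
L_4 = 282.65625.
R_4 − L_4 = 175.

175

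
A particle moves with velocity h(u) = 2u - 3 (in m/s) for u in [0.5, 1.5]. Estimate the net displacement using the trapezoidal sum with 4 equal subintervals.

Δu = (1.5 − 0.5)/4 = 0.25.
h(0.5) = -2, h(0.75) = -1.5, h(1) = -1, h(1.25) = -0.5, h(1.5) = 0.
T_4 = (Δu/2)·[h(u_0) + 2h(u_1) + 2h(u_2) + 2h(u_3) + h(u_4)].
Sum = -1.

-1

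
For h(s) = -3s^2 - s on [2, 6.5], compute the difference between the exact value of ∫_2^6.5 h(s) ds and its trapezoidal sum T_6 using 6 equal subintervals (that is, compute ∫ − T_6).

Exact integral: ∫_2^6.5 h(s) ds = -285.75.
T_6 = -287.015625.
Error = -285.75 − (-287.015625) = 1.265625.

1.265625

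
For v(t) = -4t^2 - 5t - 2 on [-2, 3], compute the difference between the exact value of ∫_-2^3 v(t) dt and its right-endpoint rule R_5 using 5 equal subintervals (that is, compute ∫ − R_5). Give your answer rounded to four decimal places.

25.8333

Exact integral: ∫_-2^3 v(t) dt ≈ -69.166667.
R_5 = -95.
Error ≈ -69.166667 − (-95) ≈ 25.8333.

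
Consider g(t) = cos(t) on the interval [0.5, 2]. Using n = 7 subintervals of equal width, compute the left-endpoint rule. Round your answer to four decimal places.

0.5668

Δt = (2 − 0.5)/7 = 3/14.
Left endpoints: 0.5, 5/7, 13/14, 8/7, 19/14, 11/7, 25/14.
g(0.5) ≈ 0.8776, g(5/7) ≈ 0.7556, g(13/14) ≈ 0.5990, g(8/7) ≈ 0.4150, g(19/14) ≈ 0.2120, g(11/7) ≈ -0.0006, g(25/14) ≈ -0.2133.
Sum = Δt · [g(0.5) + g(5/7) + g(13/14) + ...].
Sum ≈ 0.5668.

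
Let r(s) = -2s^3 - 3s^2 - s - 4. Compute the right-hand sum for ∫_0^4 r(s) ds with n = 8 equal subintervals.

-263.5

Δs = (4 − 0)/8 = 0.5.
Right endpoints: 0.5, 1, 1.5, 2, 2.5, 3, 3.5, 4.
r(0.5) = -5.5, r(1) = -10, r(1.5) = -19, r(2) = -34, r(2.5) = -56.5, r(3) = -88, r(3.5) = -130, r(4) = -184.
Sum = Δs · [r(0.5) + r(1) + r(1.5) + ...].
Sum = -263.5.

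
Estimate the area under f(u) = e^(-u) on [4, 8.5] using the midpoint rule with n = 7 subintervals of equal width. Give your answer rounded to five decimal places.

0.01780

Δu = (8.5 − 4)/7 = 9/14.
Midpoints: 121/28, 139/28, 157/28, 6.25, 193/28, 211/28, 229/28.
f(121/28) ≈ 0.01328, f(139/28) ≈ 0.00698, f(157/28) ≈ 0.00367, f(6.25) ≈ 0.00193, f(193/28) ≈ 0.00102, f(211/28) ≈ 0.00053, f(229/28) ≈ 0.00028.
Sum = Δu · [f(121/28) + f(139/28) + f(157/28) + ...].
Sum ≈ 0.01780.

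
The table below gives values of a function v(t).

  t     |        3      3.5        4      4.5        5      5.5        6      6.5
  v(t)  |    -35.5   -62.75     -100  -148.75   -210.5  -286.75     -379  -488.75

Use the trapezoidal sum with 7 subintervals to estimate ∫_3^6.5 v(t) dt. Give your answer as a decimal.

-724.9375

Δt = 0.5.
T_7 = (0.5/2)·[(-35.5) + 2·(-62.75) + 2·(-100) + 2·(-148.75) + 2·(-210.5) + 2·(-286.75) + 2·(-379) + (-488.75)] = -724.9375.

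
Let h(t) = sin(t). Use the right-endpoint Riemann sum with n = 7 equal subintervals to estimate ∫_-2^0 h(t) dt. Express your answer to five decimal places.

-1.27660

Δt = (0 − (-2))/7 = 2/7.
Right endpoints: -12/7, -10/7, -8/7, -6/7, -4/7, -2/7, 0.
h(-12/7) ≈ -0.98972, h(-10/7) ≈ -0.98990, h(-8/7) ≈ -0.90982, h(-6/7) ≈ -0.75598, h(-4/7) ≈ -0.54083, h(-2/7) ≈ -0.28184, h(0) ≈ 0.00000.
Sum = Δt · [h(-12/7) + h(-10/7) + h(-8/7) + ...].
Sum ≈ -1.27660.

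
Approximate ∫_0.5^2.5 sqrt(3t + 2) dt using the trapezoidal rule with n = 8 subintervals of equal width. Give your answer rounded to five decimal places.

Δt = (2.5 − 0.5)/8 = 0.25.
f(0.5) ≈ 1.87083, f(0.75) ≈ 2.06155, f(1) ≈ 2.23607, f(1.25) ≈ 2.39792, f(1.5) ≈ 2.54951, f(1.75) ≈ 2.69258, f(2) ≈ 2.82843, f(2.25) ≈ 2.95804, f(2.5) ≈ 3.08221.
T_8 = (Δt/2)·[f(t_0) + 2f(t_1) + ... + 2f(t_{7}) + f(t_8)].
Sum ≈ 5.05015.

5.05015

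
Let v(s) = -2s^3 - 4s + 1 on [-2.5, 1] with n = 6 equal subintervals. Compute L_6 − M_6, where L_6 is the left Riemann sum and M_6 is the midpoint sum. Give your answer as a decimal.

L_6 ≈ 47.70572917.
M_6 ≈ 32.58463542.
L_6 − M_6 = 15.12109375.

15.12109375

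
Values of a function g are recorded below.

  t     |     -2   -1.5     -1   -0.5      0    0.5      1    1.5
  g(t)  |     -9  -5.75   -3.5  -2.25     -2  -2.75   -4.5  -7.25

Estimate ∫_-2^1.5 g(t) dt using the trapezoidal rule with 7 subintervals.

-14.4375

Δt = 0.5.
T_7 = (0.5/2)·[(-9) + 2·(-5.75) + 2·(-3.5) + 2·(-2.25) + 2·(-2) + 2·(-2.75) + 2·(-4.5) + (-7.25)] = -14.4375.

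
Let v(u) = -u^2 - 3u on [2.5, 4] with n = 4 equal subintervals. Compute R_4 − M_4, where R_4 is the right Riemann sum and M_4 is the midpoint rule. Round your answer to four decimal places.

R_4 = -33.45703125.
M_4 ≈ -30.732422.
R_4 − M_4 ≈ -2.7246.

-2.7246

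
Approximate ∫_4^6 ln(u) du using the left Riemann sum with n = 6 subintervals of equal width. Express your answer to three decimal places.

3.137

Δu = (6 − 4)/6 = 1/3.
Left endpoints: 4, 13/3, 14/3, 5, 16/3, 17/3.
f(4) ≈ 1.386, f(13/3) ≈ 1.466, f(14/3) ≈ 1.540, f(5) ≈ 1.609, f(16/3) ≈ 1.674, f(17/3) ≈ 1.735.
Sum = Δu · [f(4) + f(13/3) + f(14/3) + ...].
Sum ≈ 3.137.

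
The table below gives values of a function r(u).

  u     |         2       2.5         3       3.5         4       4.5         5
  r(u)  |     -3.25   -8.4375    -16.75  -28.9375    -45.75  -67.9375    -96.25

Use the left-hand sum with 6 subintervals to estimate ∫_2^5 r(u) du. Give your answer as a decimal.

Δu = 0.5.
Sum = 0.5·[(-3.25) + (-8.4375) + (-16.75) + (-28.9375) + (-45.75) + (-67.9375)] = -85.53125.

-85.53125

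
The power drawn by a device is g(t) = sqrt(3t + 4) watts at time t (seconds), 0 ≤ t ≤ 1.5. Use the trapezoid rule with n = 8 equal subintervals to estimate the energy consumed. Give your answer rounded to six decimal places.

Δt = (1.5 − 0)/8 = 0.1875.
g(0) ≈ 2.000000, g(0.1875) ≈ 2.136001, g(0.375) ≈ 2.263846, g(0.5625) ≈ 2.384848, g(0.75) ≈ 2.500000, g(0.9375) ≈ 2.610077, g(1.125) ≈ 2.715695, g(1.3125) ≈ 2.817357, g(1.5) ≈ 2.915476.
T_8 = (Δt/2)·[g(t_0) + 2g(t_1) + ... + 2g(t_{7}) + g(t_8)].
Sum ≈ 3.728543.

3.728543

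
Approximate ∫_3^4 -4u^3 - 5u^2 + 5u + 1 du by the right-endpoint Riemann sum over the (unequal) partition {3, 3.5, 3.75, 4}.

Subinterval widths: 0.5, 0.25, 0.25.
Right endpoints: 3.5, 3.75, 4.
f(3.5) = -214.25, f(3.75) = -261.5, f(4) = -315.
Sum = Σ Δu_i · f(u_i).
Sum = -251.25.

-251.25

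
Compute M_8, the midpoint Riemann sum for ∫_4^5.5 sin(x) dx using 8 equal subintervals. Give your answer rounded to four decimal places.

-1.3643

Δx = (5.5 − 4)/8 = 0.1875.
Midpoints: 4.09375, 4.28125, 4.46875, 4.65625, 4.84375, 5.03125, 5.21875, 5.40625.
f(4.09375) ≈ -0.8147, f(4.28125) ≈ -0.9085, f(4.46875) ≈ -0.9705, f(4.65625) ≈ -0.9984, f(4.84375) ≈ -0.9914, f(5.03125) ≈ -0.9496, f(5.21875) ≈ -0.8745, f(5.40625) ≈ -0.7688.
Sum = Δx · [f(4.09375) + f(4.28125) + f(4.46875) + ...].
Sum ≈ -1.3643.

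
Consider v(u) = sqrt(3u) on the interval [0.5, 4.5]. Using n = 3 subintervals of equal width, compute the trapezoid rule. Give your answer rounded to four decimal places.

10.5025

Δu = (4.5 − 0.5)/3 = 4/3.
v(0.5) ≈ 1.2247, v(11/6) ≈ 2.3452, v(19/6) ≈ 3.0822, v(4.5) ≈ 3.6742.
T_3 = (Δu/2)·[v(u_0) + 2v(u_1) + 2v(u_2) + v(u_3)].
Sum ≈ 10.5025.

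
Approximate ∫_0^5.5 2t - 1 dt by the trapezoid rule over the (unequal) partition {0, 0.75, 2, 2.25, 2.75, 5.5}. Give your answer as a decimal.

24.75

Subinterval widths: 0.75, 1.25, 0.25, 0.5, 2.75.
f(0) = -1, f(0.75) = 0.5, f(2) = 3, f(2.25) = 3.5, f(2.75) = 4.5, f(5.5) = 10.
On each subinterval the trapezoid contributes (Δt_i/2)·[f(t_{i-1}) + f(t_i)].
Sum = 24.75.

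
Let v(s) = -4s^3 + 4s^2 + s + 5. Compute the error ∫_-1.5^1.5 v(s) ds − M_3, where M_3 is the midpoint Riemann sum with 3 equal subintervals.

1

Exact integral: ∫_-1.5^1.5 v(s) ds = 24.
M_3 = 23.
Error = 24 − 23 = 1.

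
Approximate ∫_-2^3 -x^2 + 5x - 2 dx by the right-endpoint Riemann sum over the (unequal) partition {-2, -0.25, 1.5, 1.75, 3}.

5.8125

Subinterval widths: 1.75, 1.75, 0.25, 1.25.
Right endpoints: -0.25, 1.5, 1.75, 3.
f(-0.25) = -3.3125, f(1.5) = 3.25, f(1.75) = 3.6875, f(3) = 4.
Sum = Σ Δx_i · f(x_i).
Sum = 5.8125.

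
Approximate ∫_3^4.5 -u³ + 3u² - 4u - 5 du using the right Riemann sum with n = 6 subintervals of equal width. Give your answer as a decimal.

Δu = (4.5 − 3)/6 = 0.25.
Right endpoints: 3.25, 3.5, 3.75, 4, 4.25, 4.5.
f(3.25) = -20.640625, f(3.5) = -25.125, f(3.75) = -30.546875, f(4) = -37, f(4.25) = -44.578125, f(4.5) = -53.375.
Sum = Δu · [f(3.25) + f(3.5) + f(3.75) + ...].
Sum = -52.81640625.

-52.81640625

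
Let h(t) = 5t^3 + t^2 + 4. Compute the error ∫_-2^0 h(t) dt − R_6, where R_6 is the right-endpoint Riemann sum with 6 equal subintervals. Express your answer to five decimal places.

-5.48148

Exact integral: ∫_-2^0 h(t) dt ≈ -9.3333333.
R_6 ≈ -3.8518519.
Error ≈ -9.3333333 − (-3.8518519) ≈ -5.48148.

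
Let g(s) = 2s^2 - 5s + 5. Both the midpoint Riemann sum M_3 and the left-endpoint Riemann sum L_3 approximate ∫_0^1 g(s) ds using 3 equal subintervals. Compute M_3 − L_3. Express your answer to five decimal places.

M_3 ≈ 3.1481481.
L_3 ≈ 3.7037037.
M_3 − L_3 ≈ -0.55556.

-0.55556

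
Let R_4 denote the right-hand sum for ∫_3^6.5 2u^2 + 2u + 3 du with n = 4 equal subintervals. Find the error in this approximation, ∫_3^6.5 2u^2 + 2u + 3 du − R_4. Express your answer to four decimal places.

-33.0495

Exact integral: ∫_3^6.5 f(u) du ≈ 208.833333.
R_4 = 241.8828125.
Error ≈ 208.833333 − 241.8828125 ≈ -33.0495.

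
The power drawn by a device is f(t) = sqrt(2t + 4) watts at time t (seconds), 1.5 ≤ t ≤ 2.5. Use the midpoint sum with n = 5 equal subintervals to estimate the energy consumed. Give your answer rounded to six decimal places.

Δt = (2.5 − 1.5)/5 = 0.2.
Midpoints: 1.6, 1.8, 2, 2.2, 2.4.
f(1.6) ≈ 2.683282, f(1.8) ≈ 2.756810, f(2) ≈ 2.828427, f(2.2) ≈ 2.898275, f(2.4) ≈ 2.966479.
Sum = Δt · [f(1.6) + f(1.8) + f(2) + f(2.2) + f(2.4)].
Sum ≈ 2.826655.

2.826655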